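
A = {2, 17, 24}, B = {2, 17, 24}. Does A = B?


Two sets are equal iff they have exactly the same elements.
A = {2, 17, 24}
B = {2, 17, 24}
Same elements → A = B

Yes, A = B


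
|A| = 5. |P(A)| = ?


Number of subsets = 2^n
= 2^5
= 32

|P(A)| = 32


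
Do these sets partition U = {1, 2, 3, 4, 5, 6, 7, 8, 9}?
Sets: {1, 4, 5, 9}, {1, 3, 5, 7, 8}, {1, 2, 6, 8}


A partition requires: (1) non-empty parts, (2) pairwise disjoint, (3) union = U
Parts: {1, 4, 5, 9}, {1, 3, 5, 7, 8}, {1, 2, 6, 8}
Union of parts: {1, 2, 3, 4, 5, 6, 7, 8, 9}
U = {1, 2, 3, 4, 5, 6, 7, 8, 9}
All non-empty? True
Pairwise disjoint? False
Covers U? True

No, not a valid partition


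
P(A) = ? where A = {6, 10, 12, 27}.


|A| = 4, so |P(A)| = 2^4 = 16
Enumerate subsets by cardinality (0 to 4):
∅, {6}, {10}, {12}, {27}, {6, 10}, {6, 12}, {6, 27}, {10, 12}, {10, 27}, {12, 27}, {6, 10, 12}, {6, 10, 27}, {6, 12, 27}, {10, 12, 27}, {6, 10, 12, 27}

P(A) has 16 subsets: ∅, {6}, {10}, {12}, {27}, {6, 10}, {6, 12}, {6, 27}, {10, 12}, {10, 27}, {12, 27}, {6, 10, 12}, {6, 10, 27}, {6, 12, 27}, {10, 12, 27}, {6, 10, 12, 27}


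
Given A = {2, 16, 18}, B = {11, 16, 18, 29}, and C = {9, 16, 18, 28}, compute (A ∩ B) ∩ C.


A ∩ B = {16, 18}
(A ∩ B) ∩ C = {16, 18}

A ∩ B ∩ C = {16, 18}


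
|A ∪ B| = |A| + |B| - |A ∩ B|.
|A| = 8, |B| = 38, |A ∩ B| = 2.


|A ∪ B| = |A| + |B| - |A ∩ B|
= 8 + 38 - 2
= 44

|A ∪ B| = 44


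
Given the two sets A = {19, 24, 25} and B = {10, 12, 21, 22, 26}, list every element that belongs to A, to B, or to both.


A ∪ B = all elements in A or B (or both)
A = {19, 24, 25}
B = {10, 12, 21, 22, 26}
A ∪ B = {10, 12, 19, 21, 22, 24, 25, 26}

A ∪ B = {10, 12, 19, 21, 22, 24, 25, 26}


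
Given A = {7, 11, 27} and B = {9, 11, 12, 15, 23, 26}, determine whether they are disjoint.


Disjoint means A ∩ B = ∅.
A ∩ B = {11}
A ∩ B ≠ ∅, so A and B are NOT disjoint.

No, A and B are not disjoint (A ∩ B = {11})


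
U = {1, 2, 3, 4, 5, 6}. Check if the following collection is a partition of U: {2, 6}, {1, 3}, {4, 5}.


A partition requires: (1) non-empty parts, (2) pairwise disjoint, (3) union = U
Parts: {2, 6}, {1, 3}, {4, 5}
Union of parts: {1, 2, 3, 4, 5, 6}
U = {1, 2, 3, 4, 5, 6}
All non-empty? True
Pairwise disjoint? True
Covers U? True

Yes, valid partition


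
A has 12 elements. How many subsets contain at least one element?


Total subsets = 2^n = 2^12 = 4096
Non-empty subsets exclude the empty set: 2^n - 1
= 4096 - 1
= 4095

Number of non-empty subsets = 4095


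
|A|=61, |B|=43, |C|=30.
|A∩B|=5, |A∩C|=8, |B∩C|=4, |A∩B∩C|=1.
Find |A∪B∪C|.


|A∪B∪C| = |A|+|B|+|C| - |A∩B|-|A∩C|-|B∩C| + |A∩B∩C|
= 61+43+30 - 5-8-4 + 1
= 134 - 17 + 1
= 118

|A ∪ B ∪ C| = 118


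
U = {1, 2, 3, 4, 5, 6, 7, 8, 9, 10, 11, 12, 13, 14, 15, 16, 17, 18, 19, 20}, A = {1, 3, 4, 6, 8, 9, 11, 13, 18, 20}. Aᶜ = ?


Aᶜ = U \ A = elements in U but not in A
U = {1, 2, 3, 4, 5, 6, 7, 8, 9, 10, 11, 12, 13, 14, 15, 16, 17, 18, 19, 20}
A = {1, 3, 4, 6, 8, 9, 11, 13, 18, 20}
Aᶜ = {2, 5, 7, 10, 12, 14, 15, 16, 17, 19}

Aᶜ = {2, 5, 7, 10, 12, 14, 15, 16, 17, 19}


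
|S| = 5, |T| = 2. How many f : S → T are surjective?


n = |S| = 5, k = |T| = 2. Surjections via inclusion-exclusion:
S(n,k) = Σ(-1)^i × C(k,i) × (k-i)^n, i=0 to k
i=0: (-1)^0×C(2,0)×2^5 = 32
i=1: (-1)^1×C(2,1)×1^5 = -2
i=2: (-1)^2×C(2,2)×0^5 = 0
Total = 30

Number of surjections = 30


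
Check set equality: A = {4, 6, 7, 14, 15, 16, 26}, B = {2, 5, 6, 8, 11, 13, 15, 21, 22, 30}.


Two sets are equal iff they have exactly the same elements.
A = {4, 6, 7, 14, 15, 16, 26}
B = {2, 5, 6, 8, 11, 13, 15, 21, 22, 30}
Differences: {2, 4, 5, 7, 8, 11, 13, 14, 16, 21, 22, 26, 30}
A ≠ B

No, A ≠ B


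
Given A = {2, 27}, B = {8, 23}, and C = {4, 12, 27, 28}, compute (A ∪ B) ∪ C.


A ∪ B = {2, 8, 23, 27}
(A ∪ B) ∪ C = {2, 4, 8, 12, 23, 27, 28}

A ∪ B ∪ C = {2, 4, 8, 12, 23, 27, 28}


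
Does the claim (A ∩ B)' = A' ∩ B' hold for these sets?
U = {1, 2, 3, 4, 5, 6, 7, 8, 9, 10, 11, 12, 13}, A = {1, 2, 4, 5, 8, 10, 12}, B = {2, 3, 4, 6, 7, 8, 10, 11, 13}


LHS: A ∩ B = {2, 4, 8, 10}
(A ∩ B)' = U \ (A ∩ B) = {1, 3, 5, 6, 7, 9, 11, 12, 13}
A' = {3, 6, 7, 9, 11, 13}, B' = {1, 5, 9, 12}
Claimed RHS: A' ∩ B' = {9}
Identity is INVALID: LHS = {1, 3, 5, 6, 7, 9, 11, 12, 13} but the RHS claimed here equals {9}. The correct form is (A ∩ B)' = A' ∪ B'.

Identity is invalid: (A ∩ B)' = {1, 3, 5, 6, 7, 9, 11, 12, 13} but A' ∩ B' = {9}. The correct De Morgan law is (A ∩ B)' = A' ∪ B'.


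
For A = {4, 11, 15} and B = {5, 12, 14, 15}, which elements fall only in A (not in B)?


A = {4, 11, 15}
B = {5, 12, 14, 15}
Region: only in A (not in B)
Elements: {4, 11}

Elements only in A (not in B): {4, 11}


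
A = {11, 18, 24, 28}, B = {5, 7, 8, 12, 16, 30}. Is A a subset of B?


A ⊆ B means every element of A is in B.
Elements in A not in B: {11, 18, 24, 28}
So A ⊄ B.

No, A ⊄ B


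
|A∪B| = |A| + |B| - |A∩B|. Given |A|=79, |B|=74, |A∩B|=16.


|A ∪ B| = |A| + |B| - |A ∩ B|
= 79 + 74 - 16
= 137

|A ∪ B| = 137


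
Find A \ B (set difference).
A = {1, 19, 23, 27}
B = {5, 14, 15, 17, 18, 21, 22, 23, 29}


A \ B = elements in A but not in B
A = {1, 19, 23, 27}
B = {5, 14, 15, 17, 18, 21, 22, 23, 29}
Remove from A any elements in B
A \ B = {1, 19, 27}

A \ B = {1, 19, 27}


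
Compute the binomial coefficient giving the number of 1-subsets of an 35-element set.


C(n,k) = n! / (k!(n-k)!)
C(35,1) = 35! / (1!34!)
= 35

C(35,1) = 35


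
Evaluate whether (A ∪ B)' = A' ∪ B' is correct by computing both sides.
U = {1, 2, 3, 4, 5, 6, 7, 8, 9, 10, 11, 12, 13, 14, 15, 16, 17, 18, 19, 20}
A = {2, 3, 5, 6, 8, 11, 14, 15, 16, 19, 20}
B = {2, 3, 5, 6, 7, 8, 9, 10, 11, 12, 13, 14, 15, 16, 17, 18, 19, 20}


LHS: A ∪ B = {2, 3, 5, 6, 7, 8, 9, 10, 11, 12, 13, 14, 15, 16, 17, 18, 19, 20}
(A ∪ B)' = U \ (A ∪ B) = {1, 4}
A' = {1, 4, 7, 9, 10, 12, 13, 17, 18}, B' = {1, 4}
Claimed RHS: A' ∪ B' = {1, 4, 7, 9, 10, 12, 13, 17, 18}
Identity is INVALID: LHS = {1, 4} but the RHS claimed here equals {1, 4, 7, 9, 10, 12, 13, 17, 18}. The correct form is (A ∪ B)' = A' ∩ B'.

Identity is invalid: (A ∪ B)' = {1, 4} but A' ∪ B' = {1, 4, 7, 9, 10, 12, 13, 17, 18}. The correct De Morgan law is (A ∪ B)' = A' ∩ B'.


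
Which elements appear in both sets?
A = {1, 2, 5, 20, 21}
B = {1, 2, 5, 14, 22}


A ∩ B = elements in both A and B
A = {1, 2, 5, 20, 21}
B = {1, 2, 5, 14, 22}
A ∩ B = {1, 2, 5}

A ∩ B = {1, 2, 5}


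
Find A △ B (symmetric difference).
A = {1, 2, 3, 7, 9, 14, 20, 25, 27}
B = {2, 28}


A △ B = (A \ B) ∪ (B \ A) = elements in exactly one of A or B
A \ B = {1, 3, 7, 9, 14, 20, 25, 27}
B \ A = {28}
A △ B = {1, 3, 7, 9, 14, 20, 25, 27, 28}

A △ B = {1, 3, 7, 9, 14, 20, 25, 27, 28}


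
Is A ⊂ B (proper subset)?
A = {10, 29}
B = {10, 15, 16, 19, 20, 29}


A ⊂ B requires: A ⊆ B AND A ≠ B.
A ⊆ B? Yes
A = B? No
A ⊂ B: Yes (A is a proper subset of B)

Yes, A ⊂ B


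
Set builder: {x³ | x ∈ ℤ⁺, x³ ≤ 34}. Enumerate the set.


Checking each candidate:
Condition: positive perfect cubes ≤ 34
Result = {1, 8, 27}

{1, 8, 27}


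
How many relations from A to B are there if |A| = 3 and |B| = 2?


A relation from A to B is any subset of A × B.
|A × B| = 3 × 2 = 6
# relations = 2^|A × B| = 2^6 = 64

Number of relations = 64


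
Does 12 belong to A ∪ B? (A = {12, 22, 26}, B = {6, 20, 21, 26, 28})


A = {12, 22, 26}, B = {6, 20, 21, 26, 28}
A ∪ B = all elements in A or B
A ∪ B = {6, 12, 20, 21, 22, 26, 28}
Checking if 12 ∈ A ∪ B
12 is in A ∪ B → True

12 ∈ A ∪ B


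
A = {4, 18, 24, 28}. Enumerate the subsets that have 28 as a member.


A subset of A contains 28 iff the remaining 3 elements form any subset of A \ {28}.
Count: 2^(n-1) = 2^3 = 8
Subsets containing 28: {28}, {4, 28}, {18, 28}, {24, 28}, {4, 18, 28}, {4, 24, 28}, {18, 24, 28}, {4, 18, 24, 28}

Subsets containing 28 (8 total): {28}, {4, 28}, {18, 28}, {24, 28}, {4, 18, 28}, {4, 24, 28}, {18, 24, 28}, {4, 18, 24, 28}


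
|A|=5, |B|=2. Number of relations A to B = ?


A relation from A to B is any subset of A × B.
|A × B| = 5 × 2 = 10
# relations = 2^|A × B| = 2^10 = 1024

Number of relations = 1024


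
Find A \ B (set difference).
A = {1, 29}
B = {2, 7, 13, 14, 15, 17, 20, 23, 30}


A \ B = elements in A but not in B
A = {1, 29}
B = {2, 7, 13, 14, 15, 17, 20, 23, 30}
Remove from A any elements in B
A \ B = {1, 29}

A \ B = {1, 29}


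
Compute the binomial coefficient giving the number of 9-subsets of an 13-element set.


C(n,k) = n! / (k!(n-k)!)
C(13,9) = 13! / (9!4!)
= 715

C(13,9) = 715


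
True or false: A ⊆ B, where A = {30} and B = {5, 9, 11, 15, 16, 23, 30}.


A ⊆ B means every element of A is in B.
All elements of A are in B.
So A ⊆ B.

Yes, A ⊆ B


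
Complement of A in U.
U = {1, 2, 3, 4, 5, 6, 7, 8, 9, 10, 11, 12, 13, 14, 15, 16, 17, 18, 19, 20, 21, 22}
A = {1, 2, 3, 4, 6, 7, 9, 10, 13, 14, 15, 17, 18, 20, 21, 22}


Aᶜ = U \ A = elements in U but not in A
U = {1, 2, 3, 4, 5, 6, 7, 8, 9, 10, 11, 12, 13, 14, 15, 16, 17, 18, 19, 20, 21, 22}
A = {1, 2, 3, 4, 6, 7, 9, 10, 13, 14, 15, 17, 18, 20, 21, 22}
Aᶜ = {5, 8, 11, 12, 16, 19}

Aᶜ = {5, 8, 11, 12, 16, 19}


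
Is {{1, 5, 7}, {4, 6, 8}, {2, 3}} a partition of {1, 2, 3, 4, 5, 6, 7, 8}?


A partition requires: (1) non-empty parts, (2) pairwise disjoint, (3) union = U
Parts: {1, 5, 7}, {4, 6, 8}, {2, 3}
Union of parts: {1, 2, 3, 4, 5, 6, 7, 8}
U = {1, 2, 3, 4, 5, 6, 7, 8}
All non-empty? True
Pairwise disjoint? True
Covers U? True

Yes, valid partition


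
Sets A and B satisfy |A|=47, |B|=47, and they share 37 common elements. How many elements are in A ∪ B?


|A ∪ B| = |A| + |B| - |A ∩ B|
= 47 + 47 - 37
= 57

|A ∪ B| = 57


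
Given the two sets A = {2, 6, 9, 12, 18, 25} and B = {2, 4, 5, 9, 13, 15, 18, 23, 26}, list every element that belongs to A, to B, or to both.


A ∪ B = all elements in A or B (or both)
A = {2, 6, 9, 12, 18, 25}
B = {2, 4, 5, 9, 13, 15, 18, 23, 26}
A ∪ B = {2, 4, 5, 6, 9, 12, 13, 15, 18, 23, 25, 26}

A ∪ B = {2, 4, 5, 6, 9, 12, 13, 15, 18, 23, 25, 26}


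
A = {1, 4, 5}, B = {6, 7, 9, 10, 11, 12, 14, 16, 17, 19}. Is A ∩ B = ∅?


Disjoint means A ∩ B = ∅.
A ∩ B = ∅
A ∩ B = ∅, so A and B are disjoint.

Yes, A and B are disjoint


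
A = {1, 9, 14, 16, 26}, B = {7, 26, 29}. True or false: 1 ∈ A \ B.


A = {1, 9, 14, 16, 26}, B = {7, 26, 29}
A \ B = elements in A but not in B
A \ B = {1, 9, 14, 16}
Checking if 1 ∈ A \ B
1 is in A \ B → True

1 ∈ A \ B


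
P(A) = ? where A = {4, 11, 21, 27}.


|A| = 4, so |P(A)| = 2^4 = 16
Enumerate subsets by cardinality (0 to 4):
∅, {4}, {11}, {21}, {27}, {4, 11}, {4, 21}, {4, 27}, {11, 21}, {11, 27}, {21, 27}, {4, 11, 21}, {4, 11, 27}, {4, 21, 27}, {11, 21, 27}, {4, 11, 21, 27}

P(A) has 16 subsets: ∅, {4}, {11}, {21}, {27}, {4, 11}, {4, 21}, {4, 27}, {11, 21}, {11, 27}, {21, 27}, {4, 11, 21}, {4, 11, 27}, {4, 21, 27}, {11, 21, 27}, {4, 11, 21, 27}


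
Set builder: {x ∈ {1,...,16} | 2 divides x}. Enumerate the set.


Checking each candidate:
Condition: multiples of 2 in {1,...,16}
Result = {2, 4, 6, 8, 10, 12, 14, 16}

{2, 4, 6, 8, 10, 12, 14, 16}


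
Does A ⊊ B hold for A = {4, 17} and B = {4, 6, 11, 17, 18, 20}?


A ⊂ B requires: A ⊆ B AND A ≠ B.
A ⊆ B? Yes
A = B? No
A ⊂ B: Yes (A is a proper subset of B)

Yes, A ⊂ B


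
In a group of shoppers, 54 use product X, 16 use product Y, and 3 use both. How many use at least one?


|A ∪ B| = |A| + |B| - |A ∩ B|
= 54 + 16 - 3
= 67

|A ∪ B| = 67


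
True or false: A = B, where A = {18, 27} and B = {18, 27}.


Two sets are equal iff they have exactly the same elements.
A = {18, 27}
B = {18, 27}
Same elements → A = B

Yes, A = B


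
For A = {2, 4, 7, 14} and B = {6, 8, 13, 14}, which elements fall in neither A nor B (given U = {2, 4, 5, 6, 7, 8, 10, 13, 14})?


A = {2, 4, 7, 14}
B = {6, 8, 13, 14}
Region: in neither A nor B (given U = {2, 4, 5, 6, 7, 8, 10, 13, 14})
Elements: {5, 10}

Elements in neither A nor B (given U = {2, 4, 5, 6, 7, 8, 10, 13, 14}): {5, 10}


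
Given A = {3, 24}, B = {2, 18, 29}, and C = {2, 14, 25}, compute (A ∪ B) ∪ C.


A ∪ B = {2, 3, 18, 24, 29}
(A ∪ B) ∪ C = {2, 3, 14, 18, 24, 25, 29}

A ∪ B ∪ C = {2, 3, 14, 18, 24, 25, 29}


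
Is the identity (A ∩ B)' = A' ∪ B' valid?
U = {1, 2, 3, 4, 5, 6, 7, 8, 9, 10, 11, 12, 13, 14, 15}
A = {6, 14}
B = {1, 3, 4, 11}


LHS: A ∩ B = ∅
(A ∩ B)' = U \ (A ∩ B) = {1, 2, 3, 4, 5, 6, 7, 8, 9, 10, 11, 12, 13, 14, 15}
A' = {1, 2, 3, 4, 5, 7, 8, 9, 10, 11, 12, 13, 15}, B' = {2, 5, 6, 7, 8, 9, 10, 12, 13, 14, 15}
Claimed RHS: A' ∪ B' = {1, 2, 3, 4, 5, 6, 7, 8, 9, 10, 11, 12, 13, 14, 15}
Identity is VALID: LHS = RHS = {1, 2, 3, 4, 5, 6, 7, 8, 9, 10, 11, 12, 13, 14, 15} ✓

Identity is valid. (A ∩ B)' = A' ∪ B' = {1, 2, 3, 4, 5, 6, 7, 8, 9, 10, 11, 12, 13, 14, 15}


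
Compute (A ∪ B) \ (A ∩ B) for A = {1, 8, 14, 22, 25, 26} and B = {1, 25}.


A △ B = (A \ B) ∪ (B \ A) = elements in exactly one of A or B
A \ B = {8, 14, 22, 26}
B \ A = ∅
A △ B = {8, 14, 22, 26}

A △ B = {8, 14, 22, 26}


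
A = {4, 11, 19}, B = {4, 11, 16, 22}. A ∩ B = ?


A ∩ B = elements in both A and B
A = {4, 11, 19}
B = {4, 11, 16, 22}
A ∩ B = {4, 11}

A ∩ B = {4, 11}


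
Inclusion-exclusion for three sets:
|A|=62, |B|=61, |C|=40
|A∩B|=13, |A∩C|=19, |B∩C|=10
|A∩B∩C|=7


|A∪B∪C| = |A|+|B|+|C| - |A∩B|-|A∩C|-|B∩C| + |A∩B∩C|
= 62+61+40 - 13-19-10 + 7
= 163 - 42 + 7
= 128

|A ∪ B ∪ C| = 128


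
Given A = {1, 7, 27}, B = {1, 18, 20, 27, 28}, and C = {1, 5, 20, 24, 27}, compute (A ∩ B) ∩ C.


A ∩ B = {1, 27}
(A ∩ B) ∩ C = {1, 27}

A ∩ B ∩ C = {1, 27}


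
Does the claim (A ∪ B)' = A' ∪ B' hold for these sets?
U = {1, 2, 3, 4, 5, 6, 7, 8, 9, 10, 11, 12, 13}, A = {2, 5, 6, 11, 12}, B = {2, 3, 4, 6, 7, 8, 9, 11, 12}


LHS: A ∪ B = {2, 3, 4, 5, 6, 7, 8, 9, 11, 12}
(A ∪ B)' = U \ (A ∪ B) = {1, 10, 13}
A' = {1, 3, 4, 7, 8, 9, 10, 13}, B' = {1, 5, 10, 13}
Claimed RHS: A' ∪ B' = {1, 3, 4, 5, 7, 8, 9, 10, 13}
Identity is INVALID: LHS = {1, 10, 13} but the RHS claimed here equals {1, 3, 4, 5, 7, 8, 9, 10, 13}. The correct form is (A ∪ B)' = A' ∩ B'.

Identity is invalid: (A ∪ B)' = {1, 10, 13} but A' ∪ B' = {1, 3, 4, 5, 7, 8, 9, 10, 13}. The correct De Morgan law is (A ∪ B)' = A' ∩ B'.


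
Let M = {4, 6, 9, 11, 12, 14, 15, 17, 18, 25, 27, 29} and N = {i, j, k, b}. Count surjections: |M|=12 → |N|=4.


n = |M| = 12, k = |N| = 4. Surjections via inclusion-exclusion:
S(n,k) = Σ(-1)^i × C(k,i) × (k-i)^n, i=0 to k
i=0: (-1)^0×C(4,0)×4^12 = 16777216
i=1: (-1)^1×C(4,1)×3^12 = -2125764
i=2: (-1)^2×C(4,2)×2^12 = 24576
i=3: (-1)^3×C(4,3)×1^12 = -4
i=4: (-1)^4×C(4,4)×0^12 = 0
Total = 14676024

Number of surjections = 14676024


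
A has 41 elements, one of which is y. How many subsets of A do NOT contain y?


Subsets of A avoiding y are subsets of A \ {y}, which has 40 elements.
Count = 2^(n-1) = 2^40
= 1099511627776

Number of subsets avoiding y = 1099511627776


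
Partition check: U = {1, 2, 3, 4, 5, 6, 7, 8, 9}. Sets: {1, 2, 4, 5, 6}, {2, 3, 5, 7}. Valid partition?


A partition requires: (1) non-empty parts, (2) pairwise disjoint, (3) union = U
Parts: {1, 2, 4, 5, 6}, {2, 3, 5, 7}
Union of parts: {1, 2, 3, 4, 5, 6, 7}
U = {1, 2, 3, 4, 5, 6, 7, 8, 9}
All non-empty? True
Pairwise disjoint? False
Covers U? False

No, not a valid partition


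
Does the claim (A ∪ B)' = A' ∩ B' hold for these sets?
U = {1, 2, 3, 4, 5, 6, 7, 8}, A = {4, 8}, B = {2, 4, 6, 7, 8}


LHS: A ∪ B = {2, 4, 6, 7, 8}
(A ∪ B)' = U \ (A ∪ B) = {1, 3, 5}
A' = {1, 2, 3, 5, 6, 7}, B' = {1, 3, 5}
Claimed RHS: A' ∩ B' = {1, 3, 5}
Identity is VALID: LHS = RHS = {1, 3, 5} ✓

Identity is valid. (A ∪ B)' = A' ∩ B' = {1, 3, 5}


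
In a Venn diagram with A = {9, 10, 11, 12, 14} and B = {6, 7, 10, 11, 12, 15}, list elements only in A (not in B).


A = {9, 10, 11, 12, 14}
B = {6, 7, 10, 11, 12, 15}
Region: only in A (not in B)
Elements: {9, 14}

Elements only in A (not in B): {9, 14}


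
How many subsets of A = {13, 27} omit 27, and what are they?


A subset of A that omits 27 is a subset of A \ {27}, so there are 2^(n-1) = 2^1 = 2 of them.
Subsets excluding 27: ∅, {13}

Subsets excluding 27 (2 total): ∅, {13}


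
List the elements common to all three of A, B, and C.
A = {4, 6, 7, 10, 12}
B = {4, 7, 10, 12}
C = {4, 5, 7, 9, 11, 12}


A ∩ B = {4, 7, 10, 12}
(A ∩ B) ∩ C = {4, 7, 12}

A ∩ B ∩ C = {4, 7, 12}


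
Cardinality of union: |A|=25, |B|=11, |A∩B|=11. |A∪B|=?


|A ∪ B| = |A| + |B| - |A ∩ B|
= 25 + 11 - 11
= 25

|A ∪ B| = 25


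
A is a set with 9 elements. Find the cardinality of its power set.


Number of subsets = 2^n
= 2^9
= 512

|P(A)| = 512


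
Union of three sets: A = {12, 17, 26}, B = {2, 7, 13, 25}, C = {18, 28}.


A ∪ B = {2, 7, 12, 13, 17, 25, 26}
(A ∪ B) ∪ C = {2, 7, 12, 13, 17, 18, 25, 26, 28}

A ∪ B ∪ C = {2, 7, 12, 13, 17, 18, 25, 26, 28}


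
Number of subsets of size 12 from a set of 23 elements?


C(n,k) = n! / (k!(n-k)!)
C(23,12) = 23! / (12!11!)
= 1352078

C(23,12) = 1352078


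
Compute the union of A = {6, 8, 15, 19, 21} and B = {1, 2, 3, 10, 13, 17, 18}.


A ∪ B = all elements in A or B (or both)
A = {6, 8, 15, 19, 21}
B = {1, 2, 3, 10, 13, 17, 18}
A ∪ B = {1, 2, 3, 6, 8, 10, 13, 15, 17, 18, 19, 21}

A ∪ B = {1, 2, 3, 6, 8, 10, 13, 15, 17, 18, 19, 21}


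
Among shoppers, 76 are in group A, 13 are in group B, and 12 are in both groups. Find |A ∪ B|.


|A ∪ B| = |A| + |B| - |A ∩ B|
= 76 + 13 - 12
= 77

|A ∪ B| = 77


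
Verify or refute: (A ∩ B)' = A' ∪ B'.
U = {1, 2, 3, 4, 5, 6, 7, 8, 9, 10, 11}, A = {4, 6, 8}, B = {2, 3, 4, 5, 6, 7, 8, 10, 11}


LHS: A ∩ B = {4, 6, 8}
(A ∩ B)' = U \ (A ∩ B) = {1, 2, 3, 5, 7, 9, 10, 11}
A' = {1, 2, 3, 5, 7, 9, 10, 11}, B' = {1, 9}
Claimed RHS: A' ∪ B' = {1, 2, 3, 5, 7, 9, 10, 11}
Identity is VALID: LHS = RHS = {1, 2, 3, 5, 7, 9, 10, 11} ✓

Identity is valid. (A ∩ B)' = A' ∪ B' = {1, 2, 3, 5, 7, 9, 10, 11}


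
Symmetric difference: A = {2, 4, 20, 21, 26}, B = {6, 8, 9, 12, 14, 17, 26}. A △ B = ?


A △ B = (A \ B) ∪ (B \ A) = elements in exactly one of A or B
A \ B = {2, 4, 20, 21}
B \ A = {6, 8, 9, 12, 14, 17}
A △ B = {2, 4, 6, 8, 9, 12, 14, 17, 20, 21}

A △ B = {2, 4, 6, 8, 9, 12, 14, 17, 20, 21}


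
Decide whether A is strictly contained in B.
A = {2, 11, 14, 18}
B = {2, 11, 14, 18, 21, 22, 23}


A ⊂ B requires: A ⊆ B AND A ≠ B.
A ⊆ B? Yes
A = B? No
A ⊂ B: Yes (A is a proper subset of B)

Yes, A ⊂ B


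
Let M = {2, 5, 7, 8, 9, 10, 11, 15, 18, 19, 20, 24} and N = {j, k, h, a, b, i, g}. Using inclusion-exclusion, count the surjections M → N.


n = |M| = 12, k = |N| = 7. Surjections via inclusion-exclusion:
S(n,k) = Σ(-1)^i × C(k,i) × (k-i)^n, i=0 to k
i=0: (-1)^0×C(7,0)×7^12 = 13841287201
i=1: (-1)^1×C(7,1)×6^12 = -15237476352
i=2: (-1)^2×C(7,2)×5^12 = 5126953125
i=3: (-1)^3×C(7,3)×4^12 = -587202560
i=4: (-1)^4×C(7,4)×3^12 = 18600435
i=5: (-1)^5×C(7,5)×2^12 = -86016
i=6: (-1)^6×C(7,6)×1^12 = 7
i=7: (-1)^7×C(7,7)×0^12 = 0
Total = 3162075840

Number of surjections = 3162075840


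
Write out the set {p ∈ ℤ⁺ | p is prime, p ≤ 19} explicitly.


Checking each candidate:
Condition: primes ≤ 19
Result = {2, 3, 5, 7, 11, 13, 17, 19}

{2, 3, 5, 7, 11, 13, 17, 19}


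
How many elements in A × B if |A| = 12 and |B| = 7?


|A × B| = |A| × |B|
= 12 × 7
= 84

|A × B| = 84


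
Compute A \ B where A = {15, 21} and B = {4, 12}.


A \ B = elements in A but not in B
A = {15, 21}
B = {4, 12}
Remove from A any elements in B
A \ B = {15, 21}

A \ B = {15, 21}


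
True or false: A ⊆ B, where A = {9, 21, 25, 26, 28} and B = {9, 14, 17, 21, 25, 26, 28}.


A ⊆ B means every element of A is in B.
All elements of A are in B.
So A ⊆ B.

Yes, A ⊆ B


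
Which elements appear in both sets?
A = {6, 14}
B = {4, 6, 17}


A ∩ B = elements in both A and B
A = {6, 14}
B = {4, 6, 17}
A ∩ B = {6}

A ∩ B = {6}


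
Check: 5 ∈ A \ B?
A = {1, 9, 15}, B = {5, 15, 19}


A = {1, 9, 15}, B = {5, 15, 19}
A \ B = elements in A but not in B
A \ B = {1, 9}
Checking if 5 ∈ A \ B
5 is not in A \ B → False

5 ∉ A \ B


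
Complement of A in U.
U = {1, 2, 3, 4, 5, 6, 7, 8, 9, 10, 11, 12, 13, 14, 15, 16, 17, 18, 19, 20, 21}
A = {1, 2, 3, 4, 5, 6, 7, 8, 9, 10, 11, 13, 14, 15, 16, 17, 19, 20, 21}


Aᶜ = U \ A = elements in U but not in A
U = {1, 2, 3, 4, 5, 6, 7, 8, 9, 10, 11, 12, 13, 14, 15, 16, 17, 18, 19, 20, 21}
A = {1, 2, 3, 4, 5, 6, 7, 8, 9, 10, 11, 13, 14, 15, 16, 17, 19, 20, 21}
Aᶜ = {12, 18}

Aᶜ = {12, 18}


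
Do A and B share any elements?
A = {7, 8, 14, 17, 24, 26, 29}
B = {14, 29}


Disjoint means A ∩ B = ∅.
A ∩ B = {14, 29}
A ∩ B ≠ ∅, so A and B are NOT disjoint.

Yes — A and B share the element(s) of A ∩ B = {14, 29}, so they are not disjoint


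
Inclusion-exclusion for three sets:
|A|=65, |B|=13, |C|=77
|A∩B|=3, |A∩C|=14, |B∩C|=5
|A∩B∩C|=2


|A∪B∪C| = |A|+|B|+|C| - |A∩B|-|A∩C|-|B∩C| + |A∩B∩C|
= 65+13+77 - 3-14-5 + 2
= 155 - 22 + 2
= 135

|A ∪ B ∪ C| = 135


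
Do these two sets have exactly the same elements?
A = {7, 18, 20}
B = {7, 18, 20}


Two sets are equal iff they have exactly the same elements.
A = {7, 18, 20}
B = {7, 18, 20}
Same elements → A = B

Yes, A = B


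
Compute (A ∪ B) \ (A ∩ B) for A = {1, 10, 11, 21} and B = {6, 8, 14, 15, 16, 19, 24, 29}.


A △ B = (A \ B) ∪ (B \ A) = elements in exactly one of A or B
A \ B = {1, 10, 11, 21}
B \ A = {6, 8, 14, 15, 16, 19, 24, 29}
A △ B = {1, 6, 8, 10, 11, 14, 15, 16, 19, 21, 24, 29}

A △ B = {1, 6, 8, 10, 11, 14, 15, 16, 19, 21, 24, 29}


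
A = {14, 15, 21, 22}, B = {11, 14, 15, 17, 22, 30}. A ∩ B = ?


A ∩ B = elements in both A and B
A = {14, 15, 21, 22}
B = {11, 14, 15, 17, 22, 30}
A ∩ B = {14, 15, 22}

A ∩ B = {14, 15, 22}


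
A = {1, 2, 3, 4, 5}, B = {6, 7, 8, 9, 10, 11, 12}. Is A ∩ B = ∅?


Disjoint means A ∩ B = ∅.
A ∩ B = ∅
A ∩ B = ∅, so A and B are disjoint.

Yes, A and B are disjoint


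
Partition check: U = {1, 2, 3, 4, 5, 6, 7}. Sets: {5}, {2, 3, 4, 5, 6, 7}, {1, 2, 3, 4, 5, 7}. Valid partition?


A partition requires: (1) non-empty parts, (2) pairwise disjoint, (3) union = U
Parts: {5}, {2, 3, 4, 5, 6, 7}, {1, 2, 3, 4, 5, 7}
Union of parts: {1, 2, 3, 4, 5, 6, 7}
U = {1, 2, 3, 4, 5, 6, 7}
All non-empty? True
Pairwise disjoint? False
Covers U? True

No, not a valid partition


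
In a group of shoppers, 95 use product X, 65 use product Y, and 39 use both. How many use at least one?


|A ∪ B| = |A| + |B| - |A ∩ B|
= 95 + 65 - 39
= 121

|A ∪ B| = 121


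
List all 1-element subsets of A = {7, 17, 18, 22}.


|A| = 4, so A has C(4,1) = 4 subsets of size 1.
Enumerate by choosing 1 elements from A at a time:
{7}, {17}, {18}, {22}

1-element subsets (4 total): {7}, {17}, {18}, {22}


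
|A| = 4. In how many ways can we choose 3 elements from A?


C(n,k) = n! / (k!(n-k)!)
C(4,3) = 4! / (3!1!)
= 4

C(4,3) = 4


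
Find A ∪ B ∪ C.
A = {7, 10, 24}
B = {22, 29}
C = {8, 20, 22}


A ∪ B = {7, 10, 22, 24, 29}
(A ∪ B) ∪ C = {7, 8, 10, 20, 22, 24, 29}

A ∪ B ∪ C = {7, 8, 10, 20, 22, 24, 29}


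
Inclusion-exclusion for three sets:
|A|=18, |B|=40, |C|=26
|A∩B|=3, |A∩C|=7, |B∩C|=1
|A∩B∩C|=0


|A∪B∪C| = |A|+|B|+|C| - |A∩B|-|A∩C|-|B∩C| + |A∩B∩C|
= 18+40+26 - 3-7-1 + 0
= 84 - 11 + 0
= 73

|A ∪ B ∪ C| = 73


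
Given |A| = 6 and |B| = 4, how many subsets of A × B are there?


A relation from A to B is any subset of A × B.
|A × B| = 6 × 4 = 24
# relations = 2^|A × B| = 2^24 = 16777216

Number of relations = 16777216


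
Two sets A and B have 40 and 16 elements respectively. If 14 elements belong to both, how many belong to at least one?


|A ∪ B| = |A| + |B| - |A ∩ B|
= 40 + 16 - 14
= 42

|A ∪ B| = 42


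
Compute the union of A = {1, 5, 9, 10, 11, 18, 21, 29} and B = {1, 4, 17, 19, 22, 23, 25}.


A ∪ B = all elements in A or B (or both)
A = {1, 5, 9, 10, 11, 18, 21, 29}
B = {1, 4, 17, 19, 22, 23, 25}
A ∪ B = {1, 4, 5, 9, 10, 11, 17, 18, 19, 21, 22, 23, 25, 29}

A ∪ B = {1, 4, 5, 9, 10, 11, 17, 18, 19, 21, 22, 23, 25, 29}


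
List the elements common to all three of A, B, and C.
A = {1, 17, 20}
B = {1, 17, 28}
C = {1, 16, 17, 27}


A ∩ B = {1, 17}
(A ∩ B) ∩ C = {1, 17}

A ∩ B ∩ C = {1, 17}


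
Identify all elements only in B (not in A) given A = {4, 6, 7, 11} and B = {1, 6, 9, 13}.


A = {4, 6, 7, 11}
B = {1, 6, 9, 13}
Region: only in B (not in A)
Elements: {1, 9, 13}

Elements only in B (not in A): {1, 9, 13}


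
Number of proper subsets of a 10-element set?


Total subsets = 2^n = 2^10 = 1024
Proper subsets exclude the set itself: 2^n - 1
= 1024 - 1
= 1023

Number of proper subsets = 1023


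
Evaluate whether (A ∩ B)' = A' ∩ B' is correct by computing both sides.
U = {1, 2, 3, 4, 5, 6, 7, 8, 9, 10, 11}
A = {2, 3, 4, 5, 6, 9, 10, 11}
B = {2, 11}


LHS: A ∩ B = {2, 11}
(A ∩ B)' = U \ (A ∩ B) = {1, 3, 4, 5, 6, 7, 8, 9, 10}
A' = {1, 7, 8}, B' = {1, 3, 4, 5, 6, 7, 8, 9, 10}
Claimed RHS: A' ∩ B' = {1, 7, 8}
Identity is INVALID: LHS = {1, 3, 4, 5, 6, 7, 8, 9, 10} but the RHS claimed here equals {1, 7, 8}. The correct form is (A ∩ B)' = A' ∪ B'.

Identity is invalid: (A ∩ B)' = {1, 3, 4, 5, 6, 7, 8, 9, 10} but A' ∩ B' = {1, 7, 8}. The correct De Morgan law is (A ∩ B)' = A' ∪ B'.


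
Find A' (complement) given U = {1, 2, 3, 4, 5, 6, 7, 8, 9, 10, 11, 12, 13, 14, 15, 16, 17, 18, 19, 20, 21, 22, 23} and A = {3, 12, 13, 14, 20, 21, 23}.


Aᶜ = U \ A = elements in U but not in A
U = {1, 2, 3, 4, 5, 6, 7, 8, 9, 10, 11, 12, 13, 14, 15, 16, 17, 18, 19, 20, 21, 22, 23}
A = {3, 12, 13, 14, 20, 21, 23}
Aᶜ = {1, 2, 4, 5, 6, 7, 8, 9, 10, 11, 15, 16, 17, 18, 19, 22}

Aᶜ = {1, 2, 4, 5, 6, 7, 8, 9, 10, 11, 15, 16, 17, 18, 19, 22}


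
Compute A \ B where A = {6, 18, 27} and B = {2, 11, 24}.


A \ B = elements in A but not in B
A = {6, 18, 27}
B = {2, 11, 24}
Remove from A any elements in B
A \ B = {6, 18, 27}

A \ B = {6, 18, 27}


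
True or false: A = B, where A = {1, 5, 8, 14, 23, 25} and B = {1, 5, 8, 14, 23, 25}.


Two sets are equal iff they have exactly the same elements.
A = {1, 5, 8, 14, 23, 25}
B = {1, 5, 8, 14, 23, 25}
Same elements → A = B

Yes, A = B


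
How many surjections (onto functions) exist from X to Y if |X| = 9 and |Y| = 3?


n = |X| = 9, k = |Y| = 3. Surjections via inclusion-exclusion:
S(n,k) = Σ(-1)^i × C(k,i) × (k-i)^n, i=0 to k
i=0: (-1)^0×C(3,0)×3^9 = 19683
i=1: (-1)^1×C(3,1)×2^9 = -1536
i=2: (-1)^2×C(3,2)×1^9 = 3
i=3: (-1)^3×C(3,3)×0^9 = 0
Total = 18150

Number of surjections = 18150


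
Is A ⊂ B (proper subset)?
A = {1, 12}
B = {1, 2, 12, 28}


A ⊂ B requires: A ⊆ B AND A ≠ B.
A ⊆ B? Yes
A = B? No
A ⊂ B: Yes (A is a proper subset of B)

Yes, A ⊂ B


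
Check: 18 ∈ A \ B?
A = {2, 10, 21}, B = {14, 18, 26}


A = {2, 10, 21}, B = {14, 18, 26}
A \ B = elements in A but not in B
A \ B = {2, 10, 21}
Checking if 18 ∈ A \ B
18 is not in A \ B → False

18 ∉ A \ B


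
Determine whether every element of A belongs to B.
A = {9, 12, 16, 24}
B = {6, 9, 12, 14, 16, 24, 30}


A ⊆ B means every element of A is in B.
All elements of A are in B.
So A ⊆ B.

Yes, A ⊆ B


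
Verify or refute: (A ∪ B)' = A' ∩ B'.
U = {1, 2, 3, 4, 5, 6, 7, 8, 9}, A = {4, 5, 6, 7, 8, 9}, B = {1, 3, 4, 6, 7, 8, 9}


LHS: A ∪ B = {1, 3, 4, 5, 6, 7, 8, 9}
(A ∪ B)' = U \ (A ∪ B) = {2}
A' = {1, 2, 3}, B' = {2, 5}
Claimed RHS: A' ∩ B' = {2}
Identity is VALID: LHS = RHS = {2} ✓

Identity is valid. (A ∪ B)' = A' ∩ B' = {2}


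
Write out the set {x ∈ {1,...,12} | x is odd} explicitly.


Checking each candidate:
Condition: odd numbers in {1,...,12}
Result = {1, 3, 5, 7, 9, 11}

{1, 3, 5, 7, 9, 11}


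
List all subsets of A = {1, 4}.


|A| = 2, so |P(A)| = 2^2 = 4
Enumerate subsets by cardinality (0 to 2):
∅, {1}, {4}, {1, 4}

P(A) has 4 subsets: ∅, {1}, {4}, {1, 4}


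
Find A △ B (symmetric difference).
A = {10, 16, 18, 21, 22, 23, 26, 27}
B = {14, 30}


A △ B = (A \ B) ∪ (B \ A) = elements in exactly one of A or B
A \ B = {10, 16, 18, 21, 22, 23, 26, 27}
B \ A = {14, 30}
A △ B = {10, 14, 16, 18, 21, 22, 23, 26, 27, 30}

A △ B = {10, 14, 16, 18, 21, 22, 23, 26, 27, 30}


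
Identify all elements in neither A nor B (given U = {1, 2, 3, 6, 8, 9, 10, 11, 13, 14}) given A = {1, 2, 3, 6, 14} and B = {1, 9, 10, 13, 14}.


A = {1, 2, 3, 6, 14}
B = {1, 9, 10, 13, 14}
Region: in neither A nor B (given U = {1, 2, 3, 6, 8, 9, 10, 11, 13, 14})
Elements: {8, 11}

Elements in neither A nor B (given U = {1, 2, 3, 6, 8, 9, 10, 11, 13, 14}): {8, 11}


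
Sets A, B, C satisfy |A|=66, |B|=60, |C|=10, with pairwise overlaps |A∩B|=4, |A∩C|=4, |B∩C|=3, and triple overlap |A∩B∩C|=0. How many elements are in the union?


|A∪B∪C| = |A|+|B|+|C| - |A∩B|-|A∩C|-|B∩C| + |A∩B∩C|
= 66+60+10 - 4-4-3 + 0
= 136 - 11 + 0
= 125

|A ∪ B ∪ C| = 125


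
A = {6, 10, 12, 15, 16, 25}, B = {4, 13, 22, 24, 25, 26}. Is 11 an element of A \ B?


A = {6, 10, 12, 15, 16, 25}, B = {4, 13, 22, 24, 25, 26}
A \ B = elements in A but not in B
A \ B = {6, 10, 12, 15, 16}
Checking if 11 ∈ A \ B
11 is not in A \ B → False

11 ∉ A \ B


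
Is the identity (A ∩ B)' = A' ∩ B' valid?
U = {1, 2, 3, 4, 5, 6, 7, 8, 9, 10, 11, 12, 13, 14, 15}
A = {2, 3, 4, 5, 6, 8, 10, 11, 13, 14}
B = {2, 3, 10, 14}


LHS: A ∩ B = {2, 3, 10, 14}
(A ∩ B)' = U \ (A ∩ B) = {1, 4, 5, 6, 7, 8, 9, 11, 12, 13, 15}
A' = {1, 7, 9, 12, 15}, B' = {1, 4, 5, 6, 7, 8, 9, 11, 12, 13, 15}
Claimed RHS: A' ∩ B' = {1, 7, 9, 12, 15}
Identity is INVALID: LHS = {1, 4, 5, 6, 7, 8, 9, 11, 12, 13, 15} but the RHS claimed here equals {1, 7, 9, 12, 15}. The correct form is (A ∩ B)' = A' ∪ B'.

Identity is invalid: (A ∩ B)' = {1, 4, 5, 6, 7, 8, 9, 11, 12, 13, 15} but A' ∩ B' = {1, 7, 9, 12, 15}. The correct De Morgan law is (A ∩ B)' = A' ∪ B'.


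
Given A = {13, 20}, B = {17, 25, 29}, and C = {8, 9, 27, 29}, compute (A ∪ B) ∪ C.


A ∪ B = {13, 17, 20, 25, 29}
(A ∪ B) ∪ C = {8, 9, 13, 17, 20, 25, 27, 29}

A ∪ B ∪ C = {8, 9, 13, 17, 20, 25, 27, 29}


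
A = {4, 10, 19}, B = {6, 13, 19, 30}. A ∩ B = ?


A ∩ B = elements in both A and B
A = {4, 10, 19}
B = {6, 13, 19, 30}
A ∩ B = {19}

A ∩ B = {19}


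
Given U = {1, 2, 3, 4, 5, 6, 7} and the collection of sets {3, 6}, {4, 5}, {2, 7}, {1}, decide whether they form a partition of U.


A partition requires: (1) non-empty parts, (2) pairwise disjoint, (3) union = U
Parts: {3, 6}, {4, 5}, {2, 7}, {1}
Union of parts: {1, 2, 3, 4, 5, 6, 7}
U = {1, 2, 3, 4, 5, 6, 7}
All non-empty? True
Pairwise disjoint? True
Covers U? True

Yes, valid partition


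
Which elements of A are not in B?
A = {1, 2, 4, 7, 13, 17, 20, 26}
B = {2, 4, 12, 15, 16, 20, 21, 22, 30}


A \ B = elements in A but not in B
A = {1, 2, 4, 7, 13, 17, 20, 26}
B = {2, 4, 12, 15, 16, 20, 21, 22, 30}
Remove from A any elements in B
A \ B = {1, 7, 13, 17, 26}

A \ B = {1, 7, 13, 17, 26}


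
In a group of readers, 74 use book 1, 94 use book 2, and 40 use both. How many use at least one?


|A ∪ B| = |A| + |B| - |A ∩ B|
= 74 + 94 - 40
= 128

|A ∪ B| = 128


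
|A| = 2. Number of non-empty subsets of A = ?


Total subsets = 2^n = 2^2 = 4
Non-empty subsets exclude the empty set: 2^n - 1
= 4 - 1
= 3

Number of non-empty subsets = 3


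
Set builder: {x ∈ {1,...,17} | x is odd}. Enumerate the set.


Checking each candidate:
Condition: odd numbers in {1,...,17}
Result = {1, 3, 5, 7, 9, 11, 13, 15, 17}

{1, 3, 5, 7, 9, 11, 13, 15, 17}


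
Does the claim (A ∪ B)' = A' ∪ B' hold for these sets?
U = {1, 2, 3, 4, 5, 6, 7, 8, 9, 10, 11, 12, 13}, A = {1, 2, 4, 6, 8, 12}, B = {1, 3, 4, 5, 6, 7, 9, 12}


LHS: A ∪ B = {1, 2, 3, 4, 5, 6, 7, 8, 9, 12}
(A ∪ B)' = U \ (A ∪ B) = {10, 11, 13}
A' = {3, 5, 7, 9, 10, 11, 13}, B' = {2, 8, 10, 11, 13}
Claimed RHS: A' ∪ B' = {2, 3, 5, 7, 8, 9, 10, 11, 13}
Identity is INVALID: LHS = {10, 11, 13} but the RHS claimed here equals {2, 3, 5, 7, 8, 9, 10, 11, 13}. The correct form is (A ∪ B)' = A' ∩ B'.

Identity is invalid: (A ∪ B)' = {10, 11, 13} but A' ∪ B' = {2, 3, 5, 7, 8, 9, 10, 11, 13}. The correct De Morgan law is (A ∪ B)' = A' ∩ B'.


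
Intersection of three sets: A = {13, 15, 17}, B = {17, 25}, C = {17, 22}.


A ∩ B = {17}
(A ∩ B) ∩ C = {17}

A ∩ B ∩ C = {17}


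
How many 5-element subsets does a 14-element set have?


C(n,k) = n! / (k!(n-k)!)
C(14,5) = 14! / (5!9!)
= 2002

C(14,5) = 2002


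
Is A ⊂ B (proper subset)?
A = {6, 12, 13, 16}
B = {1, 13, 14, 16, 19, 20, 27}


A ⊂ B requires: A ⊆ B AND A ≠ B.
A ⊆ B? No
A ⊄ B, so A is not a proper subset.

No, A is not a proper subset of B


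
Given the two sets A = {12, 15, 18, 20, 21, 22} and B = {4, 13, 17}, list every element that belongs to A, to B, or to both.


A ∪ B = all elements in A or B (or both)
A = {12, 15, 18, 20, 21, 22}
B = {4, 13, 17}
A ∪ B = {4, 12, 13, 15, 17, 18, 20, 21, 22}

A ∪ B = {4, 12, 13, 15, 17, 18, 20, 21, 22}


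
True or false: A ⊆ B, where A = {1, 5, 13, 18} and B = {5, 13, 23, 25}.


A ⊆ B means every element of A is in B.
Elements in A not in B: {1, 18}
So A ⊄ B.

No, A ⊄ B


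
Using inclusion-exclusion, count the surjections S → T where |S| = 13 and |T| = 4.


n = |S| = 13, k = |T| = 4. Surjections via inclusion-exclusion:
S(n,k) = Σ(-1)^i × C(k,i) × (k-i)^n, i=0 to k
i=0: (-1)^0×C(4,0)×4^13 = 67108864
i=1: (-1)^1×C(4,1)×3^13 = -6377292
i=2: (-1)^2×C(4,2)×2^13 = 49152
i=3: (-1)^3×C(4,3)×1^13 = -4
i=4: (-1)^4×C(4,4)×0^13 = 0
Total = 60780720

Number of surjections = 60780720


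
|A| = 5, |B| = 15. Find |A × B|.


|A × B| = |A| × |B|
= 5 × 15
= 75

|A × B| = 75


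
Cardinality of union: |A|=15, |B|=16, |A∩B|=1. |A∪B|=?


|A ∪ B| = |A| + |B| - |A ∩ B|
= 15 + 16 - 1
= 30

|A ∪ B| = 30


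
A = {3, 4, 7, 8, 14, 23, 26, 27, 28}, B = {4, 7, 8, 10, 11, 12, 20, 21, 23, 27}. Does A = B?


Two sets are equal iff they have exactly the same elements.
A = {3, 4, 7, 8, 14, 23, 26, 27, 28}
B = {4, 7, 8, 10, 11, 12, 20, 21, 23, 27}
Differences: {3, 10, 11, 12, 14, 20, 21, 26, 28}
A ≠ B

No, A ≠ B


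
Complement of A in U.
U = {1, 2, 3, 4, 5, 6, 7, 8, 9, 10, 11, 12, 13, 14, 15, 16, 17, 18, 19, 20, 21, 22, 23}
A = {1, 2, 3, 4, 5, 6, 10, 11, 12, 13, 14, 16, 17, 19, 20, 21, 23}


Aᶜ = U \ A = elements in U but not in A
U = {1, 2, 3, 4, 5, 6, 7, 8, 9, 10, 11, 12, 13, 14, 15, 16, 17, 18, 19, 20, 21, 22, 23}
A = {1, 2, 3, 4, 5, 6, 10, 11, 12, 13, 14, 16, 17, 19, 20, 21, 23}
Aᶜ = {7, 8, 9, 15, 18, 22}

Aᶜ = {7, 8, 9, 15, 18, 22}


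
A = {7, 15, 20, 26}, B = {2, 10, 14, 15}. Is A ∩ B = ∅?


Disjoint means A ∩ B = ∅.
A ∩ B = {15}
A ∩ B ≠ ∅, so A and B are NOT disjoint.

No, A and B are not disjoint (A ∩ B = {15})


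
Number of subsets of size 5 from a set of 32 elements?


C(n,k) = n! / (k!(n-k)!)
C(32,5) = 32! / (5!27!)
= 201376

C(32,5) = 201376


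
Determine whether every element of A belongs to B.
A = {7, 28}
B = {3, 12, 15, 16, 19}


A ⊆ B means every element of A is in B.
Elements in A not in B: {7, 28}
So A ⊄ B.

No, A ⊄ B


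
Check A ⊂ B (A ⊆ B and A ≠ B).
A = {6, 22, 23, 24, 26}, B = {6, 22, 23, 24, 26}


A ⊂ B requires: A ⊆ B AND A ≠ B.
A ⊆ B? Yes
A = B? Yes
A = B, so A is not a PROPER subset.

No, A is not a proper subset of B


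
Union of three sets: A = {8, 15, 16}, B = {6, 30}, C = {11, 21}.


A ∪ B = {6, 8, 15, 16, 30}
(A ∪ B) ∪ C = {6, 8, 11, 15, 16, 21, 30}

A ∪ B ∪ C = {6, 8, 11, 15, 16, 21, 30}


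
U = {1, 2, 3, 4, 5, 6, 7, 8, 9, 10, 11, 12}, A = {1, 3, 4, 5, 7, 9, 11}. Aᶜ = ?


Aᶜ = U \ A = elements in U but not in A
U = {1, 2, 3, 4, 5, 6, 7, 8, 9, 10, 11, 12}
A = {1, 3, 4, 5, 7, 9, 11}
Aᶜ = {2, 6, 8, 10, 12}

Aᶜ = {2, 6, 8, 10, 12}


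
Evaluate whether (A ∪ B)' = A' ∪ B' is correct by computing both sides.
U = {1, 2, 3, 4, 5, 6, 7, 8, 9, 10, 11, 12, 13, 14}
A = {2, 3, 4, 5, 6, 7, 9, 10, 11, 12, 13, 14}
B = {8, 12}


LHS: A ∪ B = {2, 3, 4, 5, 6, 7, 8, 9, 10, 11, 12, 13, 14}
(A ∪ B)' = U \ (A ∪ B) = {1}
A' = {1, 8}, B' = {1, 2, 3, 4, 5, 6, 7, 9, 10, 11, 13, 14}
Claimed RHS: A' ∪ B' = {1, 2, 3, 4, 5, 6, 7, 8, 9, 10, 11, 13, 14}
Identity is INVALID: LHS = {1} but the RHS claimed here equals {1, 2, 3, 4, 5, 6, 7, 8, 9, 10, 11, 13, 14}. The correct form is (A ∪ B)' = A' ∩ B'.

Identity is invalid: (A ∪ B)' = {1} but A' ∪ B' = {1, 2, 3, 4, 5, 6, 7, 8, 9, 10, 11, 13, 14}. The correct De Morgan law is (A ∪ B)' = A' ∩ B'.


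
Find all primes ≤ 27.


Checking each candidate:
Condition: primes ≤ 27
Result = {2, 3, 5, 7, 11, 13, 17, 19, 23}

{2, 3, 5, 7, 11, 13, 17, 19, 23}


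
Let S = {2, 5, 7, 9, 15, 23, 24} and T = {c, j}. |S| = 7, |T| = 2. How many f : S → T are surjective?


n = |S| = 7, k = |T| = 2. Surjections via inclusion-exclusion:
S(n,k) = Σ(-1)^i × C(k,i) × (k-i)^n, i=0 to k
i=0: (-1)^0×C(2,0)×2^7 = 128
i=1: (-1)^1×C(2,1)×1^7 = -2
i=2: (-1)^2×C(2,2)×0^7 = 0
Total = 126

Number of surjections = 126


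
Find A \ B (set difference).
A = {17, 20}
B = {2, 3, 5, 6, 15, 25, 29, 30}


A \ B = elements in A but not in B
A = {17, 20}
B = {2, 3, 5, 6, 15, 25, 29, 30}
Remove from A any elements in B
A \ B = {17, 20}

A \ B = {17, 20}


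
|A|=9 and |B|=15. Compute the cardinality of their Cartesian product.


|A × B| = |A| × |B|
= 9 × 15
= 135

|A × B| = 135


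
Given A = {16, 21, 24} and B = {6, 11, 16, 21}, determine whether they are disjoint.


Disjoint means A ∩ B = ∅.
A ∩ B = {16, 21}
A ∩ B ≠ ∅, so A and B are NOT disjoint.

No, A and B are not disjoint (A ∩ B = {16, 21})


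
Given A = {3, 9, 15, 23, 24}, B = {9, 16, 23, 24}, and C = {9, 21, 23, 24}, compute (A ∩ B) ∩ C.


A ∩ B = {9, 23, 24}
(A ∩ B) ∩ C = {9, 23, 24}

A ∩ B ∩ C = {9, 23, 24}


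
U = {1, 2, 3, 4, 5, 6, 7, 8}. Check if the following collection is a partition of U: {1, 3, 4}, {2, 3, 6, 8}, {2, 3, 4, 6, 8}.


A partition requires: (1) non-empty parts, (2) pairwise disjoint, (3) union = U
Parts: {1, 3, 4}, {2, 3, 6, 8}, {2, 3, 4, 6, 8}
Union of parts: {1, 2, 3, 4, 6, 8}
U = {1, 2, 3, 4, 5, 6, 7, 8}
All non-empty? True
Pairwise disjoint? False
Covers U? False

No, not a valid partition


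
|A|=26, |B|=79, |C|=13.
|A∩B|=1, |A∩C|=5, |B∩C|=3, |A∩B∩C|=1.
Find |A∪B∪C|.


|A∪B∪C| = |A|+|B|+|C| - |A∩B|-|A∩C|-|B∩C| + |A∩B∩C|
= 26+79+13 - 1-5-3 + 1
= 118 - 9 + 1
= 110

|A ∪ B ∪ C| = 110


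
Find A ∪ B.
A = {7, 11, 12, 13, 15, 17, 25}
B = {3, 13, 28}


A ∪ B = all elements in A or B (or both)
A = {7, 11, 12, 13, 15, 17, 25}
B = {3, 13, 28}
A ∪ B = {3, 7, 11, 12, 13, 15, 17, 25, 28}

A ∪ B = {3, 7, 11, 12, 13, 15, 17, 25, 28}


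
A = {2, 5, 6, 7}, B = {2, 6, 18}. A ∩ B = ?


A ∩ B = elements in both A and B
A = {2, 5, 6, 7}
B = {2, 6, 18}
A ∩ B = {2, 6}

A ∩ B = {2, 6}


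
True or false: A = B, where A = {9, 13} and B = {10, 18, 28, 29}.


Two sets are equal iff they have exactly the same elements.
A = {9, 13}
B = {10, 18, 28, 29}
Differences: {9, 10, 13, 18, 28, 29}
A ≠ B

No, A ≠ B
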